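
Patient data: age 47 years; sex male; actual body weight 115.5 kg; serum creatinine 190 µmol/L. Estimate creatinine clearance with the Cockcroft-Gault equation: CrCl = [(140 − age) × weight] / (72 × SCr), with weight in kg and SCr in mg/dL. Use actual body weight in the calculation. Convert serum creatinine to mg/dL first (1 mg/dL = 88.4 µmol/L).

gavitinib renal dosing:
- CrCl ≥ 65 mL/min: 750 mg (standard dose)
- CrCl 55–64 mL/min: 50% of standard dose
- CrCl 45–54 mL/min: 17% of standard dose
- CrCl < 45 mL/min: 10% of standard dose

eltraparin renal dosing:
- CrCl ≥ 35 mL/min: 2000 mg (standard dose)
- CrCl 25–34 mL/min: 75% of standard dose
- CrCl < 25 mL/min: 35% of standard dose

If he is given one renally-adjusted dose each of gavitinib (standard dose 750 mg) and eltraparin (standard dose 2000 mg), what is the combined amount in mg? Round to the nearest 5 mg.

SCr = 190 / 88.4 = 2.149 mg/dL
CrCl = (140 − 47) × 115.5 / (72 × 2.149) = 10741.5 / 154.73 ≈ 69.4 mL/min
CrCl ≈ 69 mL/min.
gavitinib: ≥ 65 mL/min → 100% of 750 mg = 750 mg.
eltraparin: ≥ 35 mL/min → 100% of 2000 mg = 2000 mg.
Total = 750 + 2000 = 2750 mg.

2750 mg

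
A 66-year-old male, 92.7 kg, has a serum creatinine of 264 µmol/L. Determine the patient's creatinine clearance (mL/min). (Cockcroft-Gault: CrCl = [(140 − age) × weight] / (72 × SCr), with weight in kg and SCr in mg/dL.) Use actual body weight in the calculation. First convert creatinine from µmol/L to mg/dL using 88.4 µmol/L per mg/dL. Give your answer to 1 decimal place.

31.9 mL/min

SCr = 264 / 88.4 = 2.986 mg/dL
CrCl = (140 − 66) × 92.7 / (72 × 2.986) = 6859.8 / 214.99 ≈ 31.9 mL/min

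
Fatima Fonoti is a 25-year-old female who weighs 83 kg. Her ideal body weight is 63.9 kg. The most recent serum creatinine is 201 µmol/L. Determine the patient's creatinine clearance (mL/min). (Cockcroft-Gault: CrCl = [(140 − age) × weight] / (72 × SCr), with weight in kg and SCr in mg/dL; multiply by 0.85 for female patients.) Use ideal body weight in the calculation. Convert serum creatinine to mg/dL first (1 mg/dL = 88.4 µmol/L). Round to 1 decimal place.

SCr = 201 / 88.4 = 2.274 mg/dL
CrCl = (140 − 25) × 63.9 / (72 × 2.274) × 0.85 = 7348.5 / 163.73 × 0.85 ≈ 38.2 mL/min

38.2 mL/min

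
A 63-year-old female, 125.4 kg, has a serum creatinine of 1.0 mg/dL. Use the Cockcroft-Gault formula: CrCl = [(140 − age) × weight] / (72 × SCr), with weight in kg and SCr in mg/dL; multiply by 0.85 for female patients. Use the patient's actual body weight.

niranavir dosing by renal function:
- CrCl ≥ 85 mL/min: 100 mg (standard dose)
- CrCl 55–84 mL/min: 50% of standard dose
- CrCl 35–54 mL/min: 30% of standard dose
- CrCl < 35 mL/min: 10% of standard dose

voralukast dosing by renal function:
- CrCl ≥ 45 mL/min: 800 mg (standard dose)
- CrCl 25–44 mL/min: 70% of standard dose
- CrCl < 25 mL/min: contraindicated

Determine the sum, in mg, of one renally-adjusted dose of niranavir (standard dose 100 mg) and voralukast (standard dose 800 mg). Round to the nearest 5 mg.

CrCl = (140 − 63) × 125.4 / (72 × 1) × 0.85 = 9655.8 / 72.00 × 0.85 ≈ 114.0 mL/min
CrCl ≈ 114 mL/min.
niranavir: ≥ 85 mL/min → 100% of 100 mg = 100 mg.
voralukast: ≥ 45 mL/min → 100% of 800 mg = 800 mg.
Total = 100 + 800 = 900 mg.

900 mg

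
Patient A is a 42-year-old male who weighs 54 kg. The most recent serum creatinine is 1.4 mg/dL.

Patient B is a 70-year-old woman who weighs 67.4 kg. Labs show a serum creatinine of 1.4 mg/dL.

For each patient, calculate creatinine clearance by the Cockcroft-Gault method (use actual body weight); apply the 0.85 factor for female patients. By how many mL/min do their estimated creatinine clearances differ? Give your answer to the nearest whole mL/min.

13 mL/min

Patient A: CrCl = (140 − 42) × 54 / (72 × 1.4) = 5292.0 / 100.80 ≈ 52.5 mL/min
Patient B: CrCl = (140 − 70) × 67.4 / (72 × 1.4) × 0.85 = 4718.0 / 100.80 × 0.85 ≈ 39.8 mL/min
|52.5 − 39.8| = 12.7 mL/min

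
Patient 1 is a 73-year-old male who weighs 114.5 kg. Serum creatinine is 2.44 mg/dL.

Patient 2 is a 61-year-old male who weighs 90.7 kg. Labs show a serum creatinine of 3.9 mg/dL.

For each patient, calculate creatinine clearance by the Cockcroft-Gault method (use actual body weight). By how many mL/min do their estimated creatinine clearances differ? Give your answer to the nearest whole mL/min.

Patient 1: CrCl = (140 − 73) × 114.5 / (72 × 2.44) = 7671.5 / 175.68 ≈ 43.7 mL/min
Patient 2: CrCl = (140 − 61) × 90.7 / (72 × 3.9) = 7165.3 / 280.80 ≈ 25.5 mL/min
|43.7 − 25.5| = 18.2 mL/min

18 mL/min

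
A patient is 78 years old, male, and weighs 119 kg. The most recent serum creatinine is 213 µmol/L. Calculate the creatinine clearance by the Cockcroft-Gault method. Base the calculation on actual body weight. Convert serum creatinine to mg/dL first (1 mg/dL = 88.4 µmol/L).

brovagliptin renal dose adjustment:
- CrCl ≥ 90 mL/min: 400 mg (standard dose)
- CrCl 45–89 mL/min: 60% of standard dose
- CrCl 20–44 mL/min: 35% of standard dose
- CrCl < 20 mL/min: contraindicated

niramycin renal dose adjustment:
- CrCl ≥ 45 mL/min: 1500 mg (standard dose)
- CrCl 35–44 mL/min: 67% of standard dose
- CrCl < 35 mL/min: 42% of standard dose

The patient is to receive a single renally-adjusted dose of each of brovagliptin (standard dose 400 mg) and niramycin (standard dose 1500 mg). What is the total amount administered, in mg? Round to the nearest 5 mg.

1145 mg

SCr = 213 / 88.4 = 2.41 mg/dL
CrCl = (140 − 78) × 119 / (72 × 2.41) = 7378.0 / 173.52 ≈ 42.5 mL/min
CrCl ≈ 43 mL/min.
brovagliptin: 20–44 mL/min → 35% of 400 mg = 140 mg.
niramycin: 35–44 mL/min → 67% of 1500 mg = 1005 mg.
Total = 140 + 1005 = 1145 mg.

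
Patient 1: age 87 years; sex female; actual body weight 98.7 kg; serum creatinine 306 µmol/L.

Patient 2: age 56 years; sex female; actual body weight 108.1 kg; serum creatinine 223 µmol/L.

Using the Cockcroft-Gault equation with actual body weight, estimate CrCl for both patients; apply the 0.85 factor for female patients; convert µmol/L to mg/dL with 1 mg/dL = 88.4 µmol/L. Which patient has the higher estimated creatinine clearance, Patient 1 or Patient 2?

Patient 1: SCr = 306 / 88.4 = 3.462 mg/dL
Patient 1: CrCl = (140 − 87) × 98.7 / (72 × 3.462) × 0.85 = 5231.1 / 249.26 × 0.85 ≈ 17.8 mL/min
Patient 2: SCr = 223 / 88.4 = 2.523 mg/dL
Patient 2: CrCl = (140 − 56) × 108.1 / (72 × 2.523) × 0.85 = 9080.4 / 181.66 × 0.85 ≈ 42.5 mL/min
17.8 vs 42.5 mL/min → Patient 2 is higher.

Patient 2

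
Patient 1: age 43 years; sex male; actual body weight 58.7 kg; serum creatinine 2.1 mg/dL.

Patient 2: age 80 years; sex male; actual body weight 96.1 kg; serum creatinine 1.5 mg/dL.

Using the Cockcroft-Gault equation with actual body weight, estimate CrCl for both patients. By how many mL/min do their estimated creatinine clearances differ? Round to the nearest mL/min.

Patient 1: CrCl = (140 − 43) × 58.7 / (72 × 2.1) = 5693.9 / 151.20 ≈ 37.7 mL/min
Patient 2: CrCl = (140 − 80) × 96.1 / (72 × 1.5) = 5766.0 / 108.00 ≈ 53.4 mL/min
|37.7 − 53.4| = 15.7 mL/min

16 mL/min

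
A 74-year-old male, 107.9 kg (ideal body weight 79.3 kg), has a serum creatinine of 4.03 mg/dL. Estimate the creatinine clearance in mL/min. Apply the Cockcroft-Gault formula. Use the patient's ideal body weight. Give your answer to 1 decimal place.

18.0 mL/min

CrCl = (140 − 74) × 79.3 / (72 × 4.03) = 5233.8 / 290.16 ≈ 18.0 mL/min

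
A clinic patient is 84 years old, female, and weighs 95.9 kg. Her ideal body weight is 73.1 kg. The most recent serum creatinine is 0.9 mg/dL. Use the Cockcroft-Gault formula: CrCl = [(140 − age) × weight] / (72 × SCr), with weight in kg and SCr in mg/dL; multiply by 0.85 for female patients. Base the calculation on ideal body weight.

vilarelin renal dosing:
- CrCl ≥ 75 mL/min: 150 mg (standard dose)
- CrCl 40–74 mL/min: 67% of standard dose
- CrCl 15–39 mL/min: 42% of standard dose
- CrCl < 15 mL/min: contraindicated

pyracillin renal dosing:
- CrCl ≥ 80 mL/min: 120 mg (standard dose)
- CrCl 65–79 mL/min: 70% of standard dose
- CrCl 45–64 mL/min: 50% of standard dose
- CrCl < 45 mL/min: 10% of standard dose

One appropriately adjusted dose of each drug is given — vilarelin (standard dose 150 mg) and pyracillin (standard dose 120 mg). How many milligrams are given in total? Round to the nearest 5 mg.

CrCl = (140 − 84) × 73.1 / (72 × 0.9) × 0.85 = 4093.6 / 64.80 × 0.85 ≈ 53.7 mL/min
CrCl ≈ 54 mL/min.
vilarelin: 40–74 mL/min → 67% of 150 mg = 100.5 mg.
pyracillin: 45–64 mL/min → 50% of 120 mg = 60 mg.
Total = 100.5 + 60 = 160.5 mg.

160 mg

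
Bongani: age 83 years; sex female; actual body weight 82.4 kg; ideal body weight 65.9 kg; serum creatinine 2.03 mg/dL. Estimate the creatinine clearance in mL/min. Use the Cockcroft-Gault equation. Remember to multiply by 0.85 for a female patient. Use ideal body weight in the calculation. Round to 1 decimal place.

CrCl = (140 − 83) × 65.9 / (72 × 2.03) × 0.85 = 3756.3 / 146.16 × 0.85 ≈ 21.8 mL/min

21.8 mL/min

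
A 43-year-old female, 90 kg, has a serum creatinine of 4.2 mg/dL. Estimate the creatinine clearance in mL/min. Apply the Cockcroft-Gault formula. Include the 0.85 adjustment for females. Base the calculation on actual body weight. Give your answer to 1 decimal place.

24.5 mL/min

CrCl = (140 − 43) × 90 / (72 × 4.2) × 0.85 = 8730.0 / 302.40 × 0.85 ≈ 24.5 mL/min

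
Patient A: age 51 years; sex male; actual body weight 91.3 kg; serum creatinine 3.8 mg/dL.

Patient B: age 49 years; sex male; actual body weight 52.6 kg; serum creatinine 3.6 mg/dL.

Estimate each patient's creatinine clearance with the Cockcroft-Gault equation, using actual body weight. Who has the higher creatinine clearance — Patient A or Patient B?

Patient A: CrCl = (140 − 51) × 91.3 / (72 × 3.8) = 8125.7 / 273.60 ≈ 29.7 mL/min
Patient B: CrCl = (140 − 49) × 52.6 / (72 × 3.6) = 4786.6 / 259.20 ≈ 18.5 mL/min
29.7 vs 18.5 mL/min → Patient A is higher.

Patient A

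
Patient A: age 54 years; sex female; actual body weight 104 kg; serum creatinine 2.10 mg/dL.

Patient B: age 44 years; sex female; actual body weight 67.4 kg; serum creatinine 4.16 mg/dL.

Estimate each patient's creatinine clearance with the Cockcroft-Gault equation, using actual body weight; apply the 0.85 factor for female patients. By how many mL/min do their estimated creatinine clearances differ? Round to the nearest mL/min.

Patient A: CrCl = (140 − 54) × 104 / (72 × 2.1) × 0.85 = 8944.0 / 151.20 × 0.85 ≈ 50.3 mL/min
Patient B: CrCl = (140 − 44) × 67.4 / (72 × 4.16) × 0.85 = 6470.4 / 299.52 × 0.85 ≈ 18.4 mL/min
|50.3 − 18.4| = 31.9 mL/min

32 mL/min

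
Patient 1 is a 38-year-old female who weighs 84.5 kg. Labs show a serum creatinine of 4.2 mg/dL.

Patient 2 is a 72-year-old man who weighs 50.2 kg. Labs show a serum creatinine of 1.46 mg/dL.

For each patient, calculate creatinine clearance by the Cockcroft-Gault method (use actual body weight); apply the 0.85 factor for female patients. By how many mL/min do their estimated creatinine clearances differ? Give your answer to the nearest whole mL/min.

8 mL/min

Patient 1: CrCl = (140 − 38) × 84.5 / (72 × 4.2) × 0.85 = 8619.0 / 302.40 × 0.85 ≈ 24.2 mL/min
Patient 2: CrCl = (140 − 72) × 50.2 / (72 × 1.46) = 3413.6 / 105.12 ≈ 32.5 mL/min
|24.2 − 32.5| = 8.3 mL/min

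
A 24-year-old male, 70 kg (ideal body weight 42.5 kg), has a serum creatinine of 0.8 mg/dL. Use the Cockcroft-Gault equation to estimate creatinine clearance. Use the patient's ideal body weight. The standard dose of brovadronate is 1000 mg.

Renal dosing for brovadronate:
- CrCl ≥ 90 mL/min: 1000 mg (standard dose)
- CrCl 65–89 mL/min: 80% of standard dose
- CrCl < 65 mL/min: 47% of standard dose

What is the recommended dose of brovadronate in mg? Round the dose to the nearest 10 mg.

CrCl = (140 − 24) × 42.5 / (72 × 0.8) = 4930.0 / 57.60 ≈ 85.6 mL/min
CrCl ≈ 86 mL/min → bracket 65–89 mL/min.
80% of 1000 mg = 800 mg

800 mg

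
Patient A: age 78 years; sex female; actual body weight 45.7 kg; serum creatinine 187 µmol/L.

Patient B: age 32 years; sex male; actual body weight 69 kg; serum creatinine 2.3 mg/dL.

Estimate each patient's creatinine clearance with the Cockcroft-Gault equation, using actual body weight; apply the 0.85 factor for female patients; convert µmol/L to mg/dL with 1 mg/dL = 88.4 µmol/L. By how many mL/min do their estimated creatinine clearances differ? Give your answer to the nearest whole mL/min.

29 mL/min

Patient A: SCr = 187 / 88.4 = 2.115 mg/dL
Patient A: CrCl = (140 − 78) × 45.7 / (72 × 2.115) × 0.85 = 2833.4 / 152.28 × 0.85 ≈ 15.8 mL/min
Patient B: CrCl = (140 − 32) × 69 / (72 × 2.3) = 7452.0 / 165.60 ≈ 45.0 mL/min
|15.8 − 45.0| = 29.2 mL/min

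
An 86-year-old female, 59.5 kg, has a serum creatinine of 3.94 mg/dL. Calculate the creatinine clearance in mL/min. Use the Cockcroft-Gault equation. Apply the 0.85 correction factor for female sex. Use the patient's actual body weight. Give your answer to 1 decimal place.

CrCl = (140 − 86) × 59.5 / (72 × 3.94) × 0.85 = 3213.0 / 283.68 × 0.85 ≈ 9.6 mL/min

9.6 mL/min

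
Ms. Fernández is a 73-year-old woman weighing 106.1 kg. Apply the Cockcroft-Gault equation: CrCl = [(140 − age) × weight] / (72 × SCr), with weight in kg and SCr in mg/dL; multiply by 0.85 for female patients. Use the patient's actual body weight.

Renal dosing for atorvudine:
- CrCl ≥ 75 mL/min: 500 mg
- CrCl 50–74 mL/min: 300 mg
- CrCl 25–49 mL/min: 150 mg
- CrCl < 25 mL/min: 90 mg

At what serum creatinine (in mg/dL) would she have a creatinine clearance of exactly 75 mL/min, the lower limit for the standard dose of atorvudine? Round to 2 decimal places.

Standard dose requires CrCl ≥ 75 mL/min.
Set (140 − 73) × 106.1 × 0.85 / (72 × SCr) = 75
SCr = (140 − 73) × 106.1 × 0.85 / (72 × 75) = 1.119 mg/dL

1.12 mg/dL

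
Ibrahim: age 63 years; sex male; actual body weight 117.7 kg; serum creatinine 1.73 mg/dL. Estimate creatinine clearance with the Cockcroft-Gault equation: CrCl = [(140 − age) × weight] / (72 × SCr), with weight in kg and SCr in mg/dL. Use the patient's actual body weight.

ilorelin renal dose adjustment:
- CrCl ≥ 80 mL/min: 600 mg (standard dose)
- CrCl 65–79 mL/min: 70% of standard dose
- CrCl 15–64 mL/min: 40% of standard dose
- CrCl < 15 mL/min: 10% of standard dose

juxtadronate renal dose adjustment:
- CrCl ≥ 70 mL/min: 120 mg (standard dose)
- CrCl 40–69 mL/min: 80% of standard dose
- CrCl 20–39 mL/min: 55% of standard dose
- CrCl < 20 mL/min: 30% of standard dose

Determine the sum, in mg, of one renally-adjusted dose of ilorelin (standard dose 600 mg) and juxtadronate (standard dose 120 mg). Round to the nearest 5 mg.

CrCl = (140 − 63) × 117.7 / (72 × 1.73) = 9062.9 / 124.56 ≈ 72.8 mL/min
CrCl ≈ 73 mL/min.
ilorelin: 65–79 mL/min → 70% of 600 mg = 420 mg.
juxtadronate: ≥ 70 mL/min → 100% of 120 mg = 120 mg.
Total = 420 + 120 = 540 mg.

540 mg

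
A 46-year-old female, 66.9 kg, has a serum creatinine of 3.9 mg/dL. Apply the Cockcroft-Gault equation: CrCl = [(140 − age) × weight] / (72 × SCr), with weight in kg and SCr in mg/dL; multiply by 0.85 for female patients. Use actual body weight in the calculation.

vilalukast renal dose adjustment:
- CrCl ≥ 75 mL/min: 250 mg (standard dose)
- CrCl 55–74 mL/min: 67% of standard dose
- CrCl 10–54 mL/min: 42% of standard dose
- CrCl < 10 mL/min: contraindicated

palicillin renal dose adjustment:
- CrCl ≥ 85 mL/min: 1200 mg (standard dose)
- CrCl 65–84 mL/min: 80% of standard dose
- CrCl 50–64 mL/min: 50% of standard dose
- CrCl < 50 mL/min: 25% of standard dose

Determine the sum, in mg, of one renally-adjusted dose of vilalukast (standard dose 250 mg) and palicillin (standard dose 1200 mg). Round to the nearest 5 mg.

405 mg

CrCl = (140 − 46) × 66.9 / (72 × 3.9) × 0.85 = 6288.6 / 280.80 × 0.85 ≈ 19.0 mL/min
CrCl ≈ 19 mL/min.
vilalukast: 10–54 mL/min → 42% of 250 mg = 105 mg.
palicillin: < 50 mL/min → 25% of 1200 mg = 300 mg.
Total = 105 + 300 = 405 mg.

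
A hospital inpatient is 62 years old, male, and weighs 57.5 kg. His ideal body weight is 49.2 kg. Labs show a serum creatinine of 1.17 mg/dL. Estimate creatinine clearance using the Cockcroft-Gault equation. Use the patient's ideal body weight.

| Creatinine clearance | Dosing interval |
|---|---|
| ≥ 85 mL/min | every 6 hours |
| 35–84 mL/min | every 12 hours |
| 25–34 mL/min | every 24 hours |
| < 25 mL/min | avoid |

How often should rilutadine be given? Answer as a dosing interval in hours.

CrCl = (140 − 62) × 49.2 / (72 × 1.17) = 3837.6 / 84.24 ≈ 45.6 mL/min
CrCl ≈ 46 mL/min → bracket 35–84 mL/min → every 12 hours.

every 12 hours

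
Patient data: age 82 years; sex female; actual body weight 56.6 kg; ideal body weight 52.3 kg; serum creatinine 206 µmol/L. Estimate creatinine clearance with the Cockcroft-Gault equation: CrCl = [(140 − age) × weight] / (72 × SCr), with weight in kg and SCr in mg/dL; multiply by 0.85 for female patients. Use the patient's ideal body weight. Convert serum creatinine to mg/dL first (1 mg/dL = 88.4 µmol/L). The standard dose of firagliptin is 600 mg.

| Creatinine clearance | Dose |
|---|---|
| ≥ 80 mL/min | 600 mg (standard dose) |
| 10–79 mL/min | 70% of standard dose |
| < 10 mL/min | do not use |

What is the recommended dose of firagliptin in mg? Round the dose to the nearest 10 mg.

SCr = 206 / 88.4 = 2.33 mg/dL
CrCl = (140 − 82) × 52.3 / (72 × 2.33) × 0.85 = 3033.4 / 167.76 × 0.85 ≈ 15.4 mL/min
CrCl ≈ 15 mL/min → bracket 10–79 mL/min.
70% of 600 mg = 420 mg

420 mg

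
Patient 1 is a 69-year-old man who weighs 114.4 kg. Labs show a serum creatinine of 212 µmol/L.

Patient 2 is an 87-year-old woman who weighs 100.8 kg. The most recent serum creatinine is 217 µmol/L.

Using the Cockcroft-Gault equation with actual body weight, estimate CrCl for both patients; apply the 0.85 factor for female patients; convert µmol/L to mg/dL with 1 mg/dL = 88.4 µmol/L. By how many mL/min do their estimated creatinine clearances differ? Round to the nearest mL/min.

21 mL/min

Patient 1: SCr = 212 / 88.4 = 2.398 mg/dL
Patient 1: CrCl = (140 − 69) × 114.4 / (72 × 2.398) = 8122.4 / 172.66 ≈ 47.0 mL/min
Patient 2: SCr = 217 / 88.4 = 2.455 mg/dL
Patient 2: CrCl = (140 − 87) × 100.8 / (72 × 2.455) × 0.85 = 5342.4 / 176.76 × 0.85 ≈ 25.7 mL/min
|47.0 − 25.7| = 21.3 mL/min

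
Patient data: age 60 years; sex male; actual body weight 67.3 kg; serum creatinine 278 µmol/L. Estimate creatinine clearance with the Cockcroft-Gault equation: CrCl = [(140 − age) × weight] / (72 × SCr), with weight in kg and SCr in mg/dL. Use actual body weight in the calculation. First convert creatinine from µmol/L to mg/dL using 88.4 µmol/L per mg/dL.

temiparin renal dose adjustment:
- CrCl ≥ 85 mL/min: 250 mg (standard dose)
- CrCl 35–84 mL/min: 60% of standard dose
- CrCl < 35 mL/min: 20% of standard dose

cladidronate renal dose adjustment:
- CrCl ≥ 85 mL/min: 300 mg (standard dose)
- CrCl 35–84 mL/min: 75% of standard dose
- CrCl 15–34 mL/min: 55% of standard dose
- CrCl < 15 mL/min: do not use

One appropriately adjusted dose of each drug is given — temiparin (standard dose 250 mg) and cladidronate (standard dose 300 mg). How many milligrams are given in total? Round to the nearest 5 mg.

215 mg

SCr = 278 / 88.4 = 3.145 mg/dL
CrCl = (140 − 60) × 67.3 / (72 × 3.145) = 5384.0 / 226.44 ≈ 23.8 mL/min
CrCl ≈ 24 mL/min.
temiparin: < 35 mL/min → 20% of 250 mg = 50 mg.
cladidronate: 15–34 mL/min → 55% of 300 mg = 165 mg.
Total = 50 + 165 = 215 mg.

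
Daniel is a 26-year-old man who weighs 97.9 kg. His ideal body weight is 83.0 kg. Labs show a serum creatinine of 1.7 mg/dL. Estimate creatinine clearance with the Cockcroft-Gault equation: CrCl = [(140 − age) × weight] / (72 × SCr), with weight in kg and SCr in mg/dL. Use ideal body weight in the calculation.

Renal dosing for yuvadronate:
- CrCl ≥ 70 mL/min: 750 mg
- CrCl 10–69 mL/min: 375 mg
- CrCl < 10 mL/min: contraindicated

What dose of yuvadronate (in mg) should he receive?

750 mg

CrCl = (140 − 26) × 83 / (72 × 1.7) = 9462.0 / 122.40 ≈ 77.3 mL/min
CrCl ≈ 77 mL/min → bracket ≥ 70 mL/min.
Dose for this bracket: 750 mg.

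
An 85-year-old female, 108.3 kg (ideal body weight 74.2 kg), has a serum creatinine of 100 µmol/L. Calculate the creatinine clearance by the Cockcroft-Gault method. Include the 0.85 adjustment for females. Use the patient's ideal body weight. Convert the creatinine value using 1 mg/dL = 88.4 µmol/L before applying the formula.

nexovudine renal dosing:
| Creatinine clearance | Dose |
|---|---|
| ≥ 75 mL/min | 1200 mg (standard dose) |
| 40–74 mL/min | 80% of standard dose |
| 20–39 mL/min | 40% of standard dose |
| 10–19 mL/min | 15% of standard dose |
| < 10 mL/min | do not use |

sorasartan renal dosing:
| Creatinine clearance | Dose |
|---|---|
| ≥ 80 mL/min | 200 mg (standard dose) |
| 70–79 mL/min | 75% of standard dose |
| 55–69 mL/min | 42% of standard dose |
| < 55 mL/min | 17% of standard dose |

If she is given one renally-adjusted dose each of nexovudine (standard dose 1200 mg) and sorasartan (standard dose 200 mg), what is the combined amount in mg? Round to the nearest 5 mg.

995 mg

SCr = 100 / 88.4 = 1.131 mg/dL
CrCl = (140 − 85) × 74.2 / (72 × 1.131) × 0.85 = 4081.0 / 81.43 × 0.85 ≈ 42.6 mL/min
CrCl ≈ 43 mL/min.
nexovudine: 40–74 mL/min → 80% of 1200 mg = 960 mg.
sorasartan: < 55 mL/min → 17% of 200 mg = 34 mg.
Total = 960 + 34 = 994 mg.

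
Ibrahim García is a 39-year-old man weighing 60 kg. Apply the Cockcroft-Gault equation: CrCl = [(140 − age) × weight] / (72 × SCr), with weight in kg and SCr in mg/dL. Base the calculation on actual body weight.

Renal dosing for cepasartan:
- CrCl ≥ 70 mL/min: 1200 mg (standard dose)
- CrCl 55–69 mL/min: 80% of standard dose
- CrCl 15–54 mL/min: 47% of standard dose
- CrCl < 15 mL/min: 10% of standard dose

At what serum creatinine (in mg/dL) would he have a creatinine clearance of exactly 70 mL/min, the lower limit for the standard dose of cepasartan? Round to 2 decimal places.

1.20 mg/dL

Standard dose requires CrCl ≥ 70 mL/min.
Set (140 − 39) × 60 / (72 × SCr) = 70
SCr = (140 − 39) × 60 / (72 × 70) = 1.202 mg/dL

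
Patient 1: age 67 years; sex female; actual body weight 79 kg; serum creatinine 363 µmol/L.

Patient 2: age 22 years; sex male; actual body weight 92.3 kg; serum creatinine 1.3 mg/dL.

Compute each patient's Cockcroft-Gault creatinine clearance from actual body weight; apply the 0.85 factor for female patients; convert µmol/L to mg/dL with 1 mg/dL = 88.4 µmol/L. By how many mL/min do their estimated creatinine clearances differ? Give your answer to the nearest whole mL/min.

Patient 1: SCr = 363 / 88.4 = 4.106 mg/dL
Patient 1: CrCl = (140 − 67) × 79 / (72 × 4.106) × 0.85 = 5767.0 / 295.63 × 0.85 ≈ 16.6 mL/min
Patient 2: CrCl = (140 − 22) × 92.3 / (72 × 1.3) = 10891.4 / 93.60 ≈ 116.4 mL/min
|16.6 − 116.4| = 99.8 mL/min

100 mL/min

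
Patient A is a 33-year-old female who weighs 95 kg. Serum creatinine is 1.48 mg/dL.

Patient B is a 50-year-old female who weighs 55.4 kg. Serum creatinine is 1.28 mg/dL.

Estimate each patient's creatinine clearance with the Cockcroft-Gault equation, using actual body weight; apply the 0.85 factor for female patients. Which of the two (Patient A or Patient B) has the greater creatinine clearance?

Patient A

Patient A: CrCl = (140 − 33) × 95 / (72 × 1.48) × 0.85 = 10165.0 / 106.56 × 0.85 ≈ 81.1 mL/min
Patient B: CrCl = (140 − 50) × 55.4 / (72 × 1.28) × 0.85 = 4986.0 / 92.16 × 0.85 ≈ 46.0 mL/min
81.1 vs 46.0 mL/min → Patient A is higher.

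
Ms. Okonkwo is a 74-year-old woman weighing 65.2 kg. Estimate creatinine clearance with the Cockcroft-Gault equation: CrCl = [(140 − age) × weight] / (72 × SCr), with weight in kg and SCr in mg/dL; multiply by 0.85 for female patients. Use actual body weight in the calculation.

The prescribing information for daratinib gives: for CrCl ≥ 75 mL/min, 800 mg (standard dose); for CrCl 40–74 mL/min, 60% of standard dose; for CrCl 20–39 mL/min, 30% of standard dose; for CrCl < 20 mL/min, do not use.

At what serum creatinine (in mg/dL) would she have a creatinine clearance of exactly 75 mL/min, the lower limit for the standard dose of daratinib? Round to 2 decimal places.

0.68 mg/dL

Standard dose requires CrCl ≥ 75 mL/min.
Set (140 − 74) × 65.2 × 0.85 / (72 × SCr) = 75
SCr = (140 − 74) × 65.2 × 0.85 / (72 × 75) = 0.677 mg/dL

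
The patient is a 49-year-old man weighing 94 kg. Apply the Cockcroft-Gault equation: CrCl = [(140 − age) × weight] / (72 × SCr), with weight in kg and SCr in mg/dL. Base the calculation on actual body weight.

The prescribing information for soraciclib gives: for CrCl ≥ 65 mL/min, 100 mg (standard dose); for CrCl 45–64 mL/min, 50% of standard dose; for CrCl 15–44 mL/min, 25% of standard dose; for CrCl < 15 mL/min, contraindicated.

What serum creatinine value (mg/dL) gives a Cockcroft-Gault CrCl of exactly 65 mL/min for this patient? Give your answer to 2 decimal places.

1.83 mg/dL

Standard dose requires CrCl ≥ 65 mL/min.
Set (140 − 49) × 94 / (72 × SCr) = 65
SCr = (140 − 49) × 94 / (72 × 65) = 1.828 mg/dL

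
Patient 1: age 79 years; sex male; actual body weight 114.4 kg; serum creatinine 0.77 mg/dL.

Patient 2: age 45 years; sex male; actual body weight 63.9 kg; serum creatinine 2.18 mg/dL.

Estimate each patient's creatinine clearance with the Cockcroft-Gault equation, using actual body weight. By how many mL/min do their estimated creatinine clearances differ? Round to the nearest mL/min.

Patient 1: CrCl = (140 − 79) × 114.4 / (72 × 0.77) = 6978.4 / 55.44 ≈ 125.9 mL/min
Patient 2: CrCl = (140 − 45) × 63.9 / (72 × 2.18) = 6070.5 / 156.96 ≈ 38.7 mL/min
|125.9 − 38.7| = 87.2 mL/min

87 mL/min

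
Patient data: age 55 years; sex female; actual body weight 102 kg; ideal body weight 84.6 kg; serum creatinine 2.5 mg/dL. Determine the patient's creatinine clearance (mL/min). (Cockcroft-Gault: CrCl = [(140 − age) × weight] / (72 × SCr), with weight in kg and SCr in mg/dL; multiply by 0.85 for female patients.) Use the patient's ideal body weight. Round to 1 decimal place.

CrCl = (140 − 55) × 84.6 / (72 × 2.5) × 0.85 = 7191.0 / 180.00 × 0.85 ≈ 34.0 mL/min

34.0 mL/min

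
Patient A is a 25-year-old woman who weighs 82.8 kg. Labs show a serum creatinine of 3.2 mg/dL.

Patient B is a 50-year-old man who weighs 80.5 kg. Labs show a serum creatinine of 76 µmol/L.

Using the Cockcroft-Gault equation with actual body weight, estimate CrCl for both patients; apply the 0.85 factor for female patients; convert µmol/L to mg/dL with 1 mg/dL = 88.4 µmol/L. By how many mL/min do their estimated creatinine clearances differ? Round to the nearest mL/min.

Patient A: CrCl = (140 − 25) × 82.8 / (72 × 3.2) × 0.85 = 9522.0 / 230.40 × 0.85 ≈ 35.1 mL/min
Patient B: SCr = 76 / 88.4 = 0.86 mg/dL
Patient B: CrCl = (140 − 50) × 80.5 / (72 × 0.86) = 7245.0 / 61.92 ≈ 117.0 mL/min
|35.1 − 117.0| = 81.9 mL/min

82 mL/min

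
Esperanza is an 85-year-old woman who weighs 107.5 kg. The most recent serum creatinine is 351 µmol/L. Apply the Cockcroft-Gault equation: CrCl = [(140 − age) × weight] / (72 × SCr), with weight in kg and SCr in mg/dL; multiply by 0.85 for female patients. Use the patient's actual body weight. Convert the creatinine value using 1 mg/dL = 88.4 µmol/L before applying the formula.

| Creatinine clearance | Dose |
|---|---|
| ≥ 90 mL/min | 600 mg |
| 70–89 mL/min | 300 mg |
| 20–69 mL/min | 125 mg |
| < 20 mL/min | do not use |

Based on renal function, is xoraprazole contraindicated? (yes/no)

SCr = 351 / 88.4 = 3.971 mg/dL
CrCl = (140 − 85) × 107.5 / (72 × 3.971) × 0.85 = 5912.5 / 285.91 × 0.85 ≈ 17.6 mL/min
CrCl ≈ 18 mL/min, which is < 20 mL/min.

yes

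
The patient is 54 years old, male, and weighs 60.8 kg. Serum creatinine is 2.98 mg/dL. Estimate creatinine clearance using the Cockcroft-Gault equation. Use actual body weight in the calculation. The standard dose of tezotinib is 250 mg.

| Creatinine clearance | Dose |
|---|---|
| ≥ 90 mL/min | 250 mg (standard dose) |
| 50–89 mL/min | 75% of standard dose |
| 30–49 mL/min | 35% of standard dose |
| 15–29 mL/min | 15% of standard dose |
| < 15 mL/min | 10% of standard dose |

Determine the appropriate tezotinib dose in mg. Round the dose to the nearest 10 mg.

40 mg

CrCl = (140 − 54) × 60.8 / (72 × 2.98) = 5228.8 / 214.56 ≈ 24.4 mL/min
CrCl ≈ 24 mL/min → bracket 15–29 mL/min.
15% of 250 mg = 37.5 mg → 40 mg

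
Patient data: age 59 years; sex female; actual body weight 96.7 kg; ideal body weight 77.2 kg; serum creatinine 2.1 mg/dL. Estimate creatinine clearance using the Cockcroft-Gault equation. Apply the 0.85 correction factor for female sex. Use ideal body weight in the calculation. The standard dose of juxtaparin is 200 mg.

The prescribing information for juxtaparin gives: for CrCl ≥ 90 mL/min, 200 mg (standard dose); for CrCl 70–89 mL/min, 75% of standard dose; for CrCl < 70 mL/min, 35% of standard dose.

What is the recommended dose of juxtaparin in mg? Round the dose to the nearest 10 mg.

CrCl = (140 − 59) × 77.2 / (72 × 2.1) × 0.85 = 6253.2 / 151.20 × 0.85 ≈ 35.2 mL/min
CrCl ≈ 35 mL/min → bracket < 70 mL/min.
35% of 200 mg = 70 mg

70 mg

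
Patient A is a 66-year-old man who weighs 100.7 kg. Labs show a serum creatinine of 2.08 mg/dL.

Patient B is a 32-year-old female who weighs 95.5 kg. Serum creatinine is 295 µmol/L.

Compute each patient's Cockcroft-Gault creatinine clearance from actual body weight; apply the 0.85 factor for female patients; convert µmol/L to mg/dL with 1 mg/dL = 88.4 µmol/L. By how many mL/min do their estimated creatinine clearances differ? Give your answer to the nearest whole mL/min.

13 mL/min

Patient A: CrCl = (140 − 66) × 100.7 / (72 × 2.08) = 7451.8 / 149.76 ≈ 49.8 mL/min
Patient B: SCr = 295 / 88.4 = 3.337 mg/dL
Patient B: CrCl = (140 − 32) × 95.5 / (72 × 3.337) × 0.85 = 10314.0 / 240.26 × 0.85 ≈ 36.5 mL/min
|49.8 − 36.5| = 13.3 mL/min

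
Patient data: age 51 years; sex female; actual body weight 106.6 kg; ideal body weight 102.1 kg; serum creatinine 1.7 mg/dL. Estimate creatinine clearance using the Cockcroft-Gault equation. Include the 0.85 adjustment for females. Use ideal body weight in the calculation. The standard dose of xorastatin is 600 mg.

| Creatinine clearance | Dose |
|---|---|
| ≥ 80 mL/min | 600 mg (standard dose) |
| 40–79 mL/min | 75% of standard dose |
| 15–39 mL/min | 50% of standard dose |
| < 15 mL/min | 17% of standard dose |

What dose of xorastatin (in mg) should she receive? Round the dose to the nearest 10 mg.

CrCl = (140 − 51) × 102.1 / (72 × 1.7) × 0.85 = 9086.9 / 122.40 × 0.85 ≈ 63.1 mL/min
CrCl ≈ 63 mL/min → bracket 40–79 mL/min.
75% of 600 mg = 450 mg

450 mg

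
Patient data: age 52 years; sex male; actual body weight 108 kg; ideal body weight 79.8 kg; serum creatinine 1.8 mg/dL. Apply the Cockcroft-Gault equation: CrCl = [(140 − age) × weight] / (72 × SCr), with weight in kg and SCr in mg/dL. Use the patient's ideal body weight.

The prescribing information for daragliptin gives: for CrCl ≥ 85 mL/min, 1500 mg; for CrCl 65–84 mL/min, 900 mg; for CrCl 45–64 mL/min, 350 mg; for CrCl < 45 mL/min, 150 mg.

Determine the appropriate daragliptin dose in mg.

350 mg

CrCl = (140 − 52) × 79.8 / (72 × 1.8) = 7022.4 / 129.60 ≈ 54.2 mL/min
CrCl ≈ 54 mL/min → bracket 45–64 mL/min.
Dose for this bracket: 350 mg.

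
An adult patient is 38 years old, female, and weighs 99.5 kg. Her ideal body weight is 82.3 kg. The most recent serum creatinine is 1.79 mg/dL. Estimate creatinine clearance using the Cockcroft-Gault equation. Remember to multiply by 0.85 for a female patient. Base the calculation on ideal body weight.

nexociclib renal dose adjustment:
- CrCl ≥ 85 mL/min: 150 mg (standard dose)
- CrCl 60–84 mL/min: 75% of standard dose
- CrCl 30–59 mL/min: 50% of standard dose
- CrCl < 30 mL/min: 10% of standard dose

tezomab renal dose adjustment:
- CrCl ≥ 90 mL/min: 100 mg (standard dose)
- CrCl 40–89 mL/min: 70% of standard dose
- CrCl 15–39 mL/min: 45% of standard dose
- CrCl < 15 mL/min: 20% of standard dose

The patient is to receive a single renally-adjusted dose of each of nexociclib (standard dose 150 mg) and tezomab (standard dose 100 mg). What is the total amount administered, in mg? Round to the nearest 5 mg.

145 mg

CrCl = (140 − 38) × 82.3 / (72 × 1.79) × 0.85 = 8394.6 / 128.88 × 0.85 ≈ 55.4 mL/min
CrCl ≈ 55 mL/min.
nexociclib: 30–59 mL/min → 50% of 150 mg = 75 mg.
tezomab: 40–89 mL/min → 70% of 100 mg = 70 mg.
Total = 75 + 70 = 145 mg.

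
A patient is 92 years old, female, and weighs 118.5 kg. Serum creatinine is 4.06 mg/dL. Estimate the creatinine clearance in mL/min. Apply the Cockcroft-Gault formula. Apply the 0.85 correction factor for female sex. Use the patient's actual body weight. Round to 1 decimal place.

CrCl = (140 − 92) × 118.5 / (72 × 4.06) × 0.85 = 5688.0 / 292.32 × 0.85 ≈ 16.5 mL/min

16.5 mL/min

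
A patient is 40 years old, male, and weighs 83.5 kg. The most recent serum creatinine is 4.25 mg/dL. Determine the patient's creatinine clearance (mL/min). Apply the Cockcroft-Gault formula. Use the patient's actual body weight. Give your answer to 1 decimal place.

CrCl = (140 − 40) × 83.5 / (72 × 4.25) = 8350.0 / 306.00 ≈ 27.3 mL/min

27.3 mL/min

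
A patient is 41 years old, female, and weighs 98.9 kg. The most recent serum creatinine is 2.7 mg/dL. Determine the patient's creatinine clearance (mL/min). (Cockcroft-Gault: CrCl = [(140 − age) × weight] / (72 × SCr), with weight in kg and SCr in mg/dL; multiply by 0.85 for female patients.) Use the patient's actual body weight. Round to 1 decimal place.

42.8 mL/min

CrCl = (140 − 41) × 98.9 / (72 × 2.7) × 0.85 = 9791.1 / 194.40 × 0.85 ≈ 42.8 mL/min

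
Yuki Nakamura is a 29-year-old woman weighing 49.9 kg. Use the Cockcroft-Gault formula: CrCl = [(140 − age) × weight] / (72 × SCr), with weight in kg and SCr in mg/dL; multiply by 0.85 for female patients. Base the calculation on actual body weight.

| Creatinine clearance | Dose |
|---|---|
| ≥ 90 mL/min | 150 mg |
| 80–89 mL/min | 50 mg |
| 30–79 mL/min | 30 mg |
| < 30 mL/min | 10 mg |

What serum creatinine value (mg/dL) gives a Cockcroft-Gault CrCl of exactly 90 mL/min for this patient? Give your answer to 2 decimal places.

Standard dose requires CrCl ≥ 90 mL/min.
Set (140 − 29) × 49.9 × 0.85 / (72 × SCr) = 90
SCr = (140 − 29) × 49.9 × 0.85 / (72 × 90) = 0.727 mg/dL

0.73 mg/dL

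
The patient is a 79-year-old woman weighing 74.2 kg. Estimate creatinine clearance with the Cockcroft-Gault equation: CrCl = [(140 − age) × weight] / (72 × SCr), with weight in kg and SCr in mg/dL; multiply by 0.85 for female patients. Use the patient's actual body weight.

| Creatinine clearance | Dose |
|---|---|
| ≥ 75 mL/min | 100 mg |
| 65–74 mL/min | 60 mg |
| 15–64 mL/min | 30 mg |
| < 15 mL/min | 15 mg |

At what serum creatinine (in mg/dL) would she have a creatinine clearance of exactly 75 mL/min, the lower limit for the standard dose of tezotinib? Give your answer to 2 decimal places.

0.71 mg/dL

Standard dose requires CrCl ≥ 75 mL/min.
Set (140 − 79) × 74.2 × 0.85 / (72 × SCr) = 75
SCr = (140 − 79) × 74.2 × 0.85 / (72 × 75) = 0.712 mg/dL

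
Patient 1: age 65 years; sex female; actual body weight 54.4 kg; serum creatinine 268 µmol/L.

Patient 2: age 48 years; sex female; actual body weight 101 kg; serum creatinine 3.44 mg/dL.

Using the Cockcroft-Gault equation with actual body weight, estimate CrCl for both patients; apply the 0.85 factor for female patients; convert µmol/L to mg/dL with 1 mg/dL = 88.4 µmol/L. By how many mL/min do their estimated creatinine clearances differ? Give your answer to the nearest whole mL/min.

16 mL/min

Patient 1: SCr = 268 / 88.4 = 3.032 mg/dL
Patient 1: CrCl = (140 − 65) × 54.4 / (72 × 3.032) × 0.85 = 4080.0 / 218.30 × 0.85 ≈ 15.9 mL/min
Patient 2: CrCl = (140 − 48) × 101 / (72 × 3.44) × 0.85 = 9292.0 / 247.68 × 0.85 ≈ 31.9 mL/min
|15.9 − 31.9| = 16.0 mL/min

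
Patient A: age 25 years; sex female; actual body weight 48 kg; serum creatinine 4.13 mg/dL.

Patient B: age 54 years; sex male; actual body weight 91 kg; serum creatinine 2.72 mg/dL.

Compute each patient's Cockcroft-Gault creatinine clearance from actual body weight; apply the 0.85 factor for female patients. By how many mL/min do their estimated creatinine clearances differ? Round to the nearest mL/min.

Patient A: CrCl = (140 − 25) × 48 / (72 × 4.13) × 0.85 = 5520.0 / 297.36 × 0.85 ≈ 15.8 mL/min
Patient B: CrCl = (140 − 54) × 91 / (72 × 2.72) = 7826.0 / 195.84 ≈ 40.0 mL/min
|15.8 − 40.0| = 24.2 mL/min

24 mL/min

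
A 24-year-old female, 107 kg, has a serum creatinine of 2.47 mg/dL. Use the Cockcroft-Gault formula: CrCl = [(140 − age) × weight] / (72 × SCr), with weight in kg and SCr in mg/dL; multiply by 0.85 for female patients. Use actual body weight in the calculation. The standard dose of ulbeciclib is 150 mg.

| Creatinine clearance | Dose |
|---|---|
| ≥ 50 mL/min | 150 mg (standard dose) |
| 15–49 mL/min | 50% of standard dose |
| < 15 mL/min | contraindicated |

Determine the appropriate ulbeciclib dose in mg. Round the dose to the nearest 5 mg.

150 mg

CrCl = (140 − 24) × 107 / (72 × 2.47) × 0.85 = 12412.0 / 177.84 × 0.85 ≈ 59.3 mL/min
CrCl ≈ 59 mL/min → bracket ≥ 50 mL/min.
100% of 150 mg = 150 mg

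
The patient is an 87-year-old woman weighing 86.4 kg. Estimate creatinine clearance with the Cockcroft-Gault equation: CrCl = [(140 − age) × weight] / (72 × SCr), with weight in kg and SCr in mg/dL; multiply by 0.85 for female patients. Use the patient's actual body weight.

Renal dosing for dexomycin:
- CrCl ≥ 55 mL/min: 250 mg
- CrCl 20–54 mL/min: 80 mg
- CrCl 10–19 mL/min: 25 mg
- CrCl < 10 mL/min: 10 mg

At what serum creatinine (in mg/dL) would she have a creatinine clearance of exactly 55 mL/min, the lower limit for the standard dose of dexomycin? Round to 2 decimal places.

0.98 mg/dL

Standard dose requires CrCl ≥ 55 mL/min.
Set (140 − 87) × 86.4 × 0.85 / (72 × SCr) = 55
SCr = (140 − 87) × 86.4 × 0.85 / (72 × 55) = 0.983 mg/dL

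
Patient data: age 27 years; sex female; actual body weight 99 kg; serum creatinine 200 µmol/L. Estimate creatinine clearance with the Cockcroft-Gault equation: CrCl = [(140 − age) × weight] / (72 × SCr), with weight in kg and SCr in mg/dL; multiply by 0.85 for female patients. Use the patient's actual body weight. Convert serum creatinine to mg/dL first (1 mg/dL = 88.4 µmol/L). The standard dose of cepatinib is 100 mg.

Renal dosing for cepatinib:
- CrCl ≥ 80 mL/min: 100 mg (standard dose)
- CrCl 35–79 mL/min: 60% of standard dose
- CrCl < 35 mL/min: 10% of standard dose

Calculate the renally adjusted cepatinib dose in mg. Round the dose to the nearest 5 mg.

60 mg

SCr = 200 / 88.4 = 2.262 mg/dL
CrCl = (140 − 27) × 99 / (72 × 2.262) × 0.85 = 11187.0 / 162.86 × 0.85 ≈ 58.4 mL/min
CrCl ≈ 58 mL/min → bracket 35–79 mL/min.
60% of 100 mg = 60 mg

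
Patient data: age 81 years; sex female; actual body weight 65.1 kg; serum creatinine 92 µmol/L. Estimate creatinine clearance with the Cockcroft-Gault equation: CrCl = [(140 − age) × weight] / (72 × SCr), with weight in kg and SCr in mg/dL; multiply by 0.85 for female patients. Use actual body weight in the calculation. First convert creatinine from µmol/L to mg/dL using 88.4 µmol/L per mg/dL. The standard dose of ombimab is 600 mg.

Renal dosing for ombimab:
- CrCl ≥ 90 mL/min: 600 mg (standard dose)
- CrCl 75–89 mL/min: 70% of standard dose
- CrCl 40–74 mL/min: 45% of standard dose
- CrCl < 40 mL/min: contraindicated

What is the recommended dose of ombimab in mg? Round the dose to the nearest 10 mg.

SCr = 92 / 88.4 = 1.041 mg/dL
CrCl = (140 − 81) × 65.1 / (72 × 1.041) × 0.85 = 3840.9 / 74.95 × 0.85 ≈ 43.6 mL/min
CrCl ≈ 44 mL/min → bracket 40–74 mL/min.
45% of 600 mg = 270 mg

270 mg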